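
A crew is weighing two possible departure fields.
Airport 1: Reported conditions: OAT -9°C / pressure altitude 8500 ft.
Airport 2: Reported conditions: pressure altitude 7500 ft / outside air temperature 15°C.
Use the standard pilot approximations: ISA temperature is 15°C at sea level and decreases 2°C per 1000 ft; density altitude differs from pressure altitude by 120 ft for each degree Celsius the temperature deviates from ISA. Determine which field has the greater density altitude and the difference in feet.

Airport 2 by 1640 ft

Airport 1: ISA temp = -2°C, deviation -7°C, DA = 8500 + 120 × (-7) = 7660 ft.
Airport 2: ISA temp = 0°C, deviation +15°C, DA = 7500 + 120 × 15 = 9300 ft.
Airport 2 is higher by 9300 − 7660 = 1640 ft.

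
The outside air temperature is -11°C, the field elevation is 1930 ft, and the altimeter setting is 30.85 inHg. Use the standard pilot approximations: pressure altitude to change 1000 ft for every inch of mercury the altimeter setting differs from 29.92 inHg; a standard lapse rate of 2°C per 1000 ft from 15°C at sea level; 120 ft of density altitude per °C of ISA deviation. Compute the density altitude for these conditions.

Pressure altitude = 1930 + (29.92 − 30.85) × 1000 = 1930 + (-930) = 1000 ft.
ISA temperature at 1000 ft = 15 − 2 × (1000/1000) = 13°C.
ISA deviation = -11 − 13 = -24°C.
Density altitude = 1000 + 120 × (-24) = -1880 ft.

-1880 ft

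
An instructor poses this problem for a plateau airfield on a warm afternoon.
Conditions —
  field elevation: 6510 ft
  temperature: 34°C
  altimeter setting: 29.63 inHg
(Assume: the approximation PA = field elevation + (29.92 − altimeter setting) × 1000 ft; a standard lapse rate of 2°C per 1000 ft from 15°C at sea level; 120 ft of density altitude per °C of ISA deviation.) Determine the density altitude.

Pressure altitude = 6510 + (29.92 − 29.63) × 1000 = 6510 + (+290) = 6800 ft.
ISA temperature at 6800 ft = 15 − 2 × (6800/1000) = 1.4°C.
ISA deviation = 34 − 1.4 = +32.6°C.
Density altitude = 6800 + 120 × (32.6) = 10712 ft.

10712 ft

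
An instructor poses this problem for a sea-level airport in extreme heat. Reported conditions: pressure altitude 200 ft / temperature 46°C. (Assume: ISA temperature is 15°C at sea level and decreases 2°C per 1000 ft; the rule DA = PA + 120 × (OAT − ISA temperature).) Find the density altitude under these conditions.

ISA temperature at 200 ft = 15 − 2 × (200/1000) = 14.6°C.
ISA deviation = 46 − 14.6 = +31.4°C.
Density altitude = 200 + 120 × (31.4) = 200 + (+3768) = 3968 ft.

3968 ft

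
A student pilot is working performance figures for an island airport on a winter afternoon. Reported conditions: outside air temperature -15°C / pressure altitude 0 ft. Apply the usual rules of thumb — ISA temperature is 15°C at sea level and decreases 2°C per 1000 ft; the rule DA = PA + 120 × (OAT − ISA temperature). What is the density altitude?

-3600 ft

ISA temperature at 0 ft = 15 − 2 × (0/1000) = 15°C.
ISA deviation = -15 − 15 = -30°C.
Density altitude = 0 + 120 × (-30) = 0 + (-3600) = -3600 ft.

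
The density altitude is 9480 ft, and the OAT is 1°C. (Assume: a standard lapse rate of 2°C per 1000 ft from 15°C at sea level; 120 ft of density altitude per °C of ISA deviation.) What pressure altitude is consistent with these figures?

9000 ft

DA = PA + 120 × (OAT − (15 − 2·PA/1000)) = PA + 120·OAT − 1800 + 0.24·PA = 1.24·PA + 120·OAT − 1800.
So 1.24·PA = 9480 − 120 × 1 + 1800 = 11160.
PA = 11160 / 1.24 = 9000 ft.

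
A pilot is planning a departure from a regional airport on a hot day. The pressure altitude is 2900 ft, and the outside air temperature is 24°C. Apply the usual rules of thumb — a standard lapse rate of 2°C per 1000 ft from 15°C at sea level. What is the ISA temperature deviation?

ISA+14.8°C

ISA temperature at 2900 ft = 15 − 2 × (2900/1000) = 9.2°C.
Deviation = OAT − ISA = 24 − 9.2 = +14.8°C.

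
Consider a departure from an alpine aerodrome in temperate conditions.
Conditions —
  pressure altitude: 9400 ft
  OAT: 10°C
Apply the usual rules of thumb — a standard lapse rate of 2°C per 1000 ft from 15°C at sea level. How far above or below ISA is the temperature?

ISA+13.8°C

ISA temperature at 9400 ft = 15 − 2 × (9400/1000) = -3.8°C.
Deviation = OAT − ISA = 10 − (-3.8) = +13.8°C.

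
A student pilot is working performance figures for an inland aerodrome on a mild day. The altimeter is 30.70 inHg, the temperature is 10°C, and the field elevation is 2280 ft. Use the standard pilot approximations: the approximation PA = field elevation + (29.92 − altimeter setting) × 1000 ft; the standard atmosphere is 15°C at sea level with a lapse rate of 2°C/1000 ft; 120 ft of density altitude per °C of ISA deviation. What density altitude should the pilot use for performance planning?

Pressure altitude = 2280 + (29.92 − 30.70) × 1000 = 2280 + (-780) = 1500 ft.
ISA temperature at 1500 ft = 15 − 2 × (1500/1000) = 12°C.
ISA deviation = 10 − 12 = -2°C.
Density altitude = 1500 + 120 × (-2) = 1260 ft.

1260 ft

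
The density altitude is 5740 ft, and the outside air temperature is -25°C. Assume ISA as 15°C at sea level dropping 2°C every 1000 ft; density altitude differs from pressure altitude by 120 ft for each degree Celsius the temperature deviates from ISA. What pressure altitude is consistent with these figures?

8500 ft

DA = PA + 120 × (OAT − (15 − 2·PA/1000)) = PA + 120·OAT − 1800 + 0.24·PA = 1.24·PA + 120·OAT − 1800.
So 1.24·PA = 5740 − 120 × (-25) + 1800 = 10540.
PA = 10540 / 1.24 = 8500 ft.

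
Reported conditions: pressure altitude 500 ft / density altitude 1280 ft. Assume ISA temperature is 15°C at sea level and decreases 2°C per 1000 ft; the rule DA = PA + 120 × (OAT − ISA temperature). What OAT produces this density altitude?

20.5°C

Density altitude − pressure altitude = 1280 − 500 = +780 ft.
At 120 ft/°C that is an ISA deviation of 780/120 = +6.5°C.
ISA temperature at 500 ft = 15 − 2 × (500/1000) = 14°C.
OAT = ISA + deviation = 14 + (+6.5) = 20.5°C.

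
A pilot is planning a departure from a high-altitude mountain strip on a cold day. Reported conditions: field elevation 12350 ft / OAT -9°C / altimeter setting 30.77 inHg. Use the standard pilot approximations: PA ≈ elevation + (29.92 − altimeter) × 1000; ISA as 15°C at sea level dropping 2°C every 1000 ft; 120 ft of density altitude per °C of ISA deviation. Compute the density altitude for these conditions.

Pressure altitude = 12350 + (29.92 − 30.77) × 1000 = 12350 + (-850) = 11500 ft.
ISA temperature at 11500 ft = 15 − 2 × (11500/1000) = -8°C.
ISA deviation = -9 − (-8) = -1°C.
Density altitude = 11500 + 120 × (-1) = 11380 ft.

11380 ft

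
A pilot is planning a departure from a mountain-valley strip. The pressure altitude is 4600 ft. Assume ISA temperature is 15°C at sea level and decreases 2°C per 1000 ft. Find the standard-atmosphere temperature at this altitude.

5.8°C

ISA temperature = 15 − 2 × (4600/1000) = 15 − 9.2 = 5.8°C.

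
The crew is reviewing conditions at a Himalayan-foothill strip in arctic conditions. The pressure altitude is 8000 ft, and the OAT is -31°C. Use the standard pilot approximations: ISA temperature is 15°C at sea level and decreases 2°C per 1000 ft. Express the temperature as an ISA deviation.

ISA-30°C

ISA temperature at 8000 ft = 15 − 2 × (8000/1000) = -1°C.
Deviation = OAT − ISA = -31 − (-1) = -30°C.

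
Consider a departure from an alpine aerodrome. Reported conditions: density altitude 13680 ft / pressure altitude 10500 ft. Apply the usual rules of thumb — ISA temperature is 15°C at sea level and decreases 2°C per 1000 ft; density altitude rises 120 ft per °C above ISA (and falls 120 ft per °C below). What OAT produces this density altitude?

Density altitude − pressure altitude = 13680 − 10500 = +3180 ft.
At 120 ft/°C that is an ISA deviation of 3180/120 = +26.5°C.
ISA temperature at 10500 ft = 15 − 2 × (10500/1000) = -6°C.
OAT = ISA + deviation = -6 + (+26.5) = 20.5°C.

20.5°C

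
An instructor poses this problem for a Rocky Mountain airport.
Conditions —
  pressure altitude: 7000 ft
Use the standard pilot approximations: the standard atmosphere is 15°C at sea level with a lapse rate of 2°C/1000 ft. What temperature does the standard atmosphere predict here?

1°C

ISA temperature = 15 − 2 × (7000/1000) = 15 − 14 = 1°C.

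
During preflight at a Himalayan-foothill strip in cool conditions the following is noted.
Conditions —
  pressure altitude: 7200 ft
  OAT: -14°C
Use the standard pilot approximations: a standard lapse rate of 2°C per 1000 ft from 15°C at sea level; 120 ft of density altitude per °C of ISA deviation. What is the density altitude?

5448 ft

ISA temperature at 7200 ft = 15 − 2 × (7200/1000) = 0.6°C.
ISA deviation = -14 − 0.6 = -14.6°C.
Density altitude = 7200 + 120 × (-14.6) = 7200 + (-1752) = 5448 ft.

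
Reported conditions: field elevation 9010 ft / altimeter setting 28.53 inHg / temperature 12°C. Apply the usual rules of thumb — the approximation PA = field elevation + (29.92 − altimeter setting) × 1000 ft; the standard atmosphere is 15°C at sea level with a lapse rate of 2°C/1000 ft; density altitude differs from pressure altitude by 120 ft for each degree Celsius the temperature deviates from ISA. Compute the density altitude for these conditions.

12536 ft

Pressure altitude = 9010 + (29.92 − 28.53) × 1000 = 9010 + (+1390) = 10400 ft.
ISA temperature at 10400 ft = 15 − 2 × (10400/1000) = -5.8°C.
ISA deviation = 12 − (-5.8) = +17.8°C.
Density altitude = 10400 + 120 × (17.8) = 12536 ft.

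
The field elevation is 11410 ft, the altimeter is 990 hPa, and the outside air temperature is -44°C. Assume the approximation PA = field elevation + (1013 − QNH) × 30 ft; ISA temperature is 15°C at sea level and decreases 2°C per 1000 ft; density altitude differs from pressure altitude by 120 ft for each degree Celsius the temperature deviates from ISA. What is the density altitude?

7924 ft

Pressure altitude = 11410 + (1013 − 990) × 30 = 11410 + (+690) = 12100 ft.
ISA temperature at 12100 ft = 15 − 2 × (12100/1000) = -9.2°C.
ISA deviation = -44 − (-9.2) = -34.8°C.
Density altitude = 12100 + 120 × (-34.8) = 7924 ft.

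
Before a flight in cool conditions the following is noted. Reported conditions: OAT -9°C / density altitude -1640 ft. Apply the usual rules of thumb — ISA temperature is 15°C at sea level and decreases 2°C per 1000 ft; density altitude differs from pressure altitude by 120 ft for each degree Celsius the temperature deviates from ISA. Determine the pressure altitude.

1000 ft

DA = PA + 120 × (OAT − (15 − 2·PA/1000)) = PA + 120·OAT − 1800 + 0.24·PA = 1.24·PA + 120·OAT − 1800.
So 1.24·PA = -1640 − 120 × (-9) + 1800 = 1240.
PA = 1240 / 1.24 = 1000 ft.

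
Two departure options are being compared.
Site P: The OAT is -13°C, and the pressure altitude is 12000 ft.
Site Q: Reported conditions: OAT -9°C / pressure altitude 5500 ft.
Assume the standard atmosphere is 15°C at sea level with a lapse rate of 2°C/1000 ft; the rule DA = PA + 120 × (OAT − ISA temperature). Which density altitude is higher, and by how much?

Site P: ISA temp = -9°C, deviation -4°C, DA = 12000 + 120 × (-4) = 11520 ft.
Site Q: ISA temp = 4°C, deviation -13°C, DA = 5500 + 120 × (-13) = 3940 ft.
Site P is higher by 11520 − 3940 = 7580 ft.

Site P by 7580 ft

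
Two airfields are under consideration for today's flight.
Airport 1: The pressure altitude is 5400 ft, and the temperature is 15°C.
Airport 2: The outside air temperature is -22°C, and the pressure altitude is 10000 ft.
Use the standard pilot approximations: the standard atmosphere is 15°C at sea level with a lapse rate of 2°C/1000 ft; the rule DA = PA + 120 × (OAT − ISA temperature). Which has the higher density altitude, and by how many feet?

Airport 1: ISA temp = 4.2°C, deviation +10.8°C, DA = 5400 + 120 × 10.8 = 6696 ft.
Airport 2: ISA temp = -5°C, deviation -17°C, DA = 10000 + 120 × (-17) = 7960 ft.
Airport 2 is higher by 7960 − 6696 = 1264 ft.

Airport 2 by 1264 ft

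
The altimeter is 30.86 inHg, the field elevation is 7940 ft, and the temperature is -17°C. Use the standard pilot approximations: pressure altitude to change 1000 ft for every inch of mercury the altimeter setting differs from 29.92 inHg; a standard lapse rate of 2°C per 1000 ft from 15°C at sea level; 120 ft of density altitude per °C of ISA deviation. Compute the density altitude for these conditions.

4840 ft

Pressure altitude = 7940 + (29.92 − 30.86) × 1000 = 7940 + (-940) = 7000 ft.
ISA temperature at 7000 ft = 15 − 2 × (7000/1000) = 1°C.
ISA deviation = -17 − 1 = -18°C.
Density altitude = 7000 + 120 × (-18) = 4840 ft.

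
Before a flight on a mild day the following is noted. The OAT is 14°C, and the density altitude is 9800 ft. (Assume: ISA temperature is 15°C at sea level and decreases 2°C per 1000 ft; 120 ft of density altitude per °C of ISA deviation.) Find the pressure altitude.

DA = PA + 120 × (OAT − (15 − 2·PA/1000)) = PA + 120·OAT − 1800 + 0.24·PA = 1.24·PA + 120·OAT − 1800.
So 1.24·PA = 9800 − 120 × 14 + 1800 = 9920.
PA = 9920 / 1.24 = 8000 ft.

8000 ft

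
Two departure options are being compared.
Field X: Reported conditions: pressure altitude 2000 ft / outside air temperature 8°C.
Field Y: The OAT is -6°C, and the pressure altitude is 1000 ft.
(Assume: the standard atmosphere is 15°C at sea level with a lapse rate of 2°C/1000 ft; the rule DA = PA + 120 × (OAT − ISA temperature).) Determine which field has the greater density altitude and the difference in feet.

Field X by 2920 ft

Field X: ISA temp = 11°C, deviation -3°C, DA = 2000 + 120 × (-3) = 1640 ft.
Field Y: ISA temp = 13°C, deviation -19°C, DA = 1000 + 120 × (-19) = -1280 ft.
Field X is higher by 1640 − (-1280) = 2920 ft.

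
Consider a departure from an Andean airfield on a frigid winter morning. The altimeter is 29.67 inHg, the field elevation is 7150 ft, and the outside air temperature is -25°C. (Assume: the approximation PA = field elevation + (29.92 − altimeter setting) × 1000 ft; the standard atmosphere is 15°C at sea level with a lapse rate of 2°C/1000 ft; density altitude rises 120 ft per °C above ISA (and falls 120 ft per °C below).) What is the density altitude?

Pressure altitude = 7150 + (29.92 − 29.67) × 1000 = 7150 + (+250) = 7400 ft.
ISA temperature at 7400 ft = 15 − 2 × (7400/1000) = 0.2°C.
ISA deviation = -25 − 0.2 = -25.2°C.
Density altitude = 7400 + 120 × (-25.2) = 4376 ft.

4376 ft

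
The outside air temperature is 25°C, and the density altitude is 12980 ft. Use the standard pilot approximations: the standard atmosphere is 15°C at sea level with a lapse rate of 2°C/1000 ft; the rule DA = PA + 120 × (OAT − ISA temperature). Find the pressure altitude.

DA = PA + 120 × (OAT − (15 − 2·PA/1000)) = PA + 120·OAT − 1800 + 0.24·PA = 1.24·PA + 120·OAT − 1800.
So 1.24·PA = 12980 − 120 × 25 + 1800 = 11780.
PA = 11780 / 1.24 = 9500 ft.

9500 ft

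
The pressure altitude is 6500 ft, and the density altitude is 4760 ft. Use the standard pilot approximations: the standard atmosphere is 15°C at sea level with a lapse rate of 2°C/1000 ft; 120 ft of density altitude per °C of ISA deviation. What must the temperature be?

Density altitude − pressure altitude = 4760 − 6500 = -1740 ft.
At 120 ft/°C that is an ISA deviation of -1740/120 = -14.5°C.
ISA temperature at 6500 ft = 15 − 2 × (6500/1000) = 2°C.
OAT = ISA + deviation = 2 + (-14.5) = -12.5°C.

-12.5°C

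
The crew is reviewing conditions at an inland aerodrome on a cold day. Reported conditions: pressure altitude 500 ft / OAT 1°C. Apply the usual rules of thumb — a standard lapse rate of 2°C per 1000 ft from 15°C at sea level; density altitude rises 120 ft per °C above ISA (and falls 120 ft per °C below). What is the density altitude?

ISA temperature at 500 ft = 15 − 2 × (500/1000) = 14°C.
ISA deviation = 1 − 14 = -13°C.
Density altitude = 500 + 120 × (-13) = 500 + (-1560) = -1060 ft.

-1060 ft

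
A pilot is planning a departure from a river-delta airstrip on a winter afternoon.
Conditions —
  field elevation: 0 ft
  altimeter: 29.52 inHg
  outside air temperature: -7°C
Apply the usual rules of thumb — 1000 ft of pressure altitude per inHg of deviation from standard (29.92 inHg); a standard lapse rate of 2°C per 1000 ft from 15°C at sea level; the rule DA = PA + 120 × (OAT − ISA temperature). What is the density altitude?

-2144 ft

Pressure altitude = 0 + (29.92 − 29.52) × 1000 = 0 + (+400) = 400 ft.
ISA temperature at 400 ft = 15 − 2 × (400/1000) = 14.2°C.
ISA deviation = -7 − 14.2 = -21.2°C.
Density altitude = 400 + 120 × (-21.2) = -2144 ft.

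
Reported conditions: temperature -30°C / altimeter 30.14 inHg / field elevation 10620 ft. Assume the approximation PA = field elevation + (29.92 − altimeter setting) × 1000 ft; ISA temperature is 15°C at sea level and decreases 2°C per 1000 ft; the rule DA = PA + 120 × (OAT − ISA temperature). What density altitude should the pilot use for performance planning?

7496 ft

Pressure altitude = 10620 + (29.92 − 30.14) × 1000 = 10620 + (-220) = 10400 ft.
ISA temperature at 10400 ft = 15 − 2 × (10400/1000) = -5.8°C.
ISA deviation = -30 − (-5.8) = -24.2°C.
Density altitude = 10400 + 120 × (-24.2) = 7496 ft.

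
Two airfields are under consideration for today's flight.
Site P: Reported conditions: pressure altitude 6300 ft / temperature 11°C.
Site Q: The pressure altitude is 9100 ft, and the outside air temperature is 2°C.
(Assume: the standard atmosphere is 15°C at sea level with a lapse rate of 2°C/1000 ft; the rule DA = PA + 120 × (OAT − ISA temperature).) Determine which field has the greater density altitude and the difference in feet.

Site Q by 2392 ft

Site P: ISA temp = 2.4°C, deviation +8.6°C, DA = 6300 + 120 × 8.6 = 7332 ft.
Site Q: ISA temp = -3.2°C, deviation +5.2°C, DA = 9100 + 120 × 5.2 = 9724 ft.
Site Q is higher by 9724 − 7332 = 2392 ft.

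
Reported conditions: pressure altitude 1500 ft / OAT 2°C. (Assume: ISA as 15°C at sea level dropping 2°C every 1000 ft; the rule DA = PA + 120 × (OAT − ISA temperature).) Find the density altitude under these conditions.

ISA temperature at 1500 ft = 15 − 2 × (1500/1000) = 12°C.
ISA deviation = 2 − 12 = -10°C.
Density altitude = 1500 + 120 × (-10) = 1500 + (-1200) = 300 ft.

300 ft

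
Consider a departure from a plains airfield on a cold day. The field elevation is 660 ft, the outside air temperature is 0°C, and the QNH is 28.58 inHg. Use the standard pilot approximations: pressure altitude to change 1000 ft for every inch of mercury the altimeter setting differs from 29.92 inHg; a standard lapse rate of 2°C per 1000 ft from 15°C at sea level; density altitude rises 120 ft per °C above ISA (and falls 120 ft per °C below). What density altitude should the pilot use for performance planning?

Pressure altitude = 660 + (29.92 − 28.58) × 1000 = 660 + (+1340) = 2000 ft.
ISA temperature at 2000 ft = 15 − 2 × (2000/1000) = 11°C.
ISA deviation = 0 − 11 = -11°C.
Density altitude = 2000 + 120 × (-11) = 680 ft.

680 ft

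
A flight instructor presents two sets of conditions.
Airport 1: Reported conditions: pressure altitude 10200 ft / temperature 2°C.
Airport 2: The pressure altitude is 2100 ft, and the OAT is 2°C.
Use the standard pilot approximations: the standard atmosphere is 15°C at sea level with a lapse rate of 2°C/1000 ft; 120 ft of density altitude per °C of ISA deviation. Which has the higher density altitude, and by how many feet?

Airport 1: ISA temp = -5.4°C, deviation +7.4°C, DA = 10200 + 120 × 7.4 = 11088 ft.
Airport 2: ISA temp = 10.8°C, deviation -8.8°C, DA = 2100 + 120 × (-8.8) = 1044 ft.
Airport 1 is higher by 11088 − 1044 = 10044 ft.

Airport 1 by 10044 ft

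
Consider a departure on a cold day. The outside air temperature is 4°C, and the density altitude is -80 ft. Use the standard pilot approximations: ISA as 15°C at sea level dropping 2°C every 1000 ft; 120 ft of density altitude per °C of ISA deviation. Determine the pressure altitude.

DA = PA + 120 × (OAT − (15 − 2·PA/1000)) = PA + 120·OAT − 1800 + 0.24·PA = 1.24·PA + 120·OAT − 1800.
So 1.24·PA = -80 − 120 × 4 + 1800 = 1240.
PA = 1240 / 1.24 = 1000 ft.

1000 ft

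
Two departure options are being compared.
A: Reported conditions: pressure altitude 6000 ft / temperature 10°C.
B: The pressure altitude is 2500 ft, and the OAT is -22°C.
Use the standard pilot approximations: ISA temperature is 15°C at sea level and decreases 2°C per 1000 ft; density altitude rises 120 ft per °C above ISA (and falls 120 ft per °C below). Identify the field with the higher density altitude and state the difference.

A: ISA temp = 3°C, deviation +7°C, DA = 6000 + 120 × 7 = 6840 ft.
B: ISA temp = 10°C, deviation -32°C, DA = 2500 + 120 × (-32) = -1340 ft.
A is higher by 6840 − (-1340) = 8180 ft.

A by 8180 ft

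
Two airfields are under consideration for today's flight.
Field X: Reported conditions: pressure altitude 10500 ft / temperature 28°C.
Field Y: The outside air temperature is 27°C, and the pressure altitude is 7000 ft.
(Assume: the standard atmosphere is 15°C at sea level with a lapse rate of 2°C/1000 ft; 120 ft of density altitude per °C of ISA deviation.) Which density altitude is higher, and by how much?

Field X by 4460 ft

Field X: ISA temp = -6°C, deviation +34°C, DA = 10500 + 120 × 34 = 14580 ft.
Field Y: ISA temp = 1°C, deviation +26°C, DA = 7000 + 120 × 26 = 10120 ft.
Field X is higher by 14580 − 10120 = 4460 ft.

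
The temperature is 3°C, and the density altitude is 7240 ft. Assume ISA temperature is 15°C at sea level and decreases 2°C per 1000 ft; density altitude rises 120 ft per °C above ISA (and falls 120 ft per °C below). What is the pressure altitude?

DA = PA + 120 × (OAT − (15 − 2·PA/1000)) = PA + 120·OAT − 1800 + 0.24·PA = 1.24·PA + 120·OAT − 1800.
So 1.24·PA = 7240 − 120 × 3 + 1800 = 8680.
PA = 8680 / 1.24 = 7000 ft.

7000 ft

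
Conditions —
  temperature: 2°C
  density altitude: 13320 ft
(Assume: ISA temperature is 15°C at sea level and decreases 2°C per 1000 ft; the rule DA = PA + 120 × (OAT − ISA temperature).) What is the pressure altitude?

12000 ft

DA = PA + 120 × (OAT − (15 − 2·PA/1000)) = PA + 120·OAT − 1800 + 0.24·PA = 1.24·PA + 120·OAT − 1800.
So 1.24·PA = 13320 − 120 × 2 + 1800 = 14880.
PA = 14880 / 1.24 = 12000 ft.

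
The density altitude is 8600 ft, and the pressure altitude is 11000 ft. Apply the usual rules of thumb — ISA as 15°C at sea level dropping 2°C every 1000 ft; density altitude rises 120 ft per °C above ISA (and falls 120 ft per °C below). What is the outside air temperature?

-27°C

Density altitude − pressure altitude = 8600 − 11000 = -2400 ft.
At 120 ft/°C that is an ISA deviation of -2400/120 = -20°C.
ISA temperature at 11000 ft = 15 − 2 × (11000/1000) = -7°C.
OAT = ISA + deviation = -7 + (-20) = -27°C.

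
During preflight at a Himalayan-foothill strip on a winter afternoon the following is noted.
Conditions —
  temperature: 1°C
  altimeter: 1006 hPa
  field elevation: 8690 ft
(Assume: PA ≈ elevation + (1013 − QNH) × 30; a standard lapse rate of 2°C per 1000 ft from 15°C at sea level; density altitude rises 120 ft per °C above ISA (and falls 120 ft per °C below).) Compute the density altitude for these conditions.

Pressure altitude = 8690 + (1013 − 1006) × 30 = 8690 + (+210) = 8900 ft.
ISA temperature at 8900 ft = 15 − 2 × (8900/1000) = -2.8°C.
ISA deviation = 1 − (-2.8) = +3.8°C.
Density altitude = 8900 + 120 × (3.8) = 9356 ft.

9356 ft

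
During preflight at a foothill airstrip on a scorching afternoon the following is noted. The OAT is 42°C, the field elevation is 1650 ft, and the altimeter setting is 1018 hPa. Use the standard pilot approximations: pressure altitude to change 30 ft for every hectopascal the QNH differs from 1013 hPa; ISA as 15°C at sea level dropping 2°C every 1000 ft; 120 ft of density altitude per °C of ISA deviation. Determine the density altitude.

5100 ft

Pressure altitude = 1650 + (1013 − 1018) × 30 = 1650 + (-150) = 1500 ft.
ISA temperature at 1500 ft = 15 − 2 × (1500/1000) = 12°C.
ISA deviation = 42 − 12 = +30°C.
Density altitude = 1500 + 120 × (30) = 5100 ft.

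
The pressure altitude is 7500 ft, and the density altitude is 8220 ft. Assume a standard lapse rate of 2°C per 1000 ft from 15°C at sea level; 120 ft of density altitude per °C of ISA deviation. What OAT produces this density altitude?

Density altitude − pressure altitude = 8220 − 7500 = +720 ft.
At 120 ft/°C that is an ISA deviation of 720/120 = +6°C.
ISA temperature at 7500 ft = 15 − 2 × (7500/1000) = 0°C.
OAT = ISA + deviation = 0 + (+6) = 6°C.

6°C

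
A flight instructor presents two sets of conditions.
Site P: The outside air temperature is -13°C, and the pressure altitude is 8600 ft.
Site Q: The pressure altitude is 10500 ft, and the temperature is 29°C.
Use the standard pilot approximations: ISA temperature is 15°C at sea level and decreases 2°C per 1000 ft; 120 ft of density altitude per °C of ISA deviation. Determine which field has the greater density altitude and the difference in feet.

Site P: ISA temp = -2.2°C, deviation -10.8°C, DA = 8600 + 120 × (-10.8) = 7304 ft.
Site Q: ISA temp = -6°C, deviation +35°C, DA = 10500 + 120 × 35 = 14700 ft.
Site Q is higher by 14700 − 7304 = 7396 ft.

Site Q by 7396 ft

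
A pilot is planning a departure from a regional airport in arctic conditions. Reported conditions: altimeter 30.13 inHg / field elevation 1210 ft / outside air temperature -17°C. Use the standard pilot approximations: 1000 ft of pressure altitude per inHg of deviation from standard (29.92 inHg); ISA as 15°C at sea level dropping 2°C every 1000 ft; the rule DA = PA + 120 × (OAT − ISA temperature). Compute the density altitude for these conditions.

-2600 ft

Pressure altitude = 1210 + (29.92 − 30.13) × 1000 = 1210 + (-210) = 1000 ft.
ISA temperature at 1000 ft = 15 − 2 × (1000/1000) = 13°C.
ISA deviation = -17 − 13 = -30°C.
Density altitude = 1000 + 120 × (-30) = -2600 ft.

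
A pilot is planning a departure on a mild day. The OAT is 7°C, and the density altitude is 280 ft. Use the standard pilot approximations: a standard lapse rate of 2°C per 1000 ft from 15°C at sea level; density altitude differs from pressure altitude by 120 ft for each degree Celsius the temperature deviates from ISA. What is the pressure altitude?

1000 ft

DA = PA + 120 × (OAT − (15 − 2·PA/1000)) = PA + 120·OAT − 1800 + 0.24·PA = 1.24·PA + 120·OAT − 1800.
So 1.24·PA = 280 − 120 × 7 + 1800 = 1240.
PA = 1240 / 1.24 = 1000 ft.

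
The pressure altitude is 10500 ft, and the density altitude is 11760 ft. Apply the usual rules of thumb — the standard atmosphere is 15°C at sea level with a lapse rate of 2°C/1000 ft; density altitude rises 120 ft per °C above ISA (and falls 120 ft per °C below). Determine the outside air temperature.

Density altitude − pressure altitude = 11760 − 10500 = +1260 ft.
At 120 ft/°C that is an ISA deviation of 1260/120 = +10.5°C.
ISA temperature at 10500 ft = 15 − 2 × (10500/1000) = -6°C.
OAT = ISA + deviation = -6 + (+10.5) = 4.5°C.

4.5°C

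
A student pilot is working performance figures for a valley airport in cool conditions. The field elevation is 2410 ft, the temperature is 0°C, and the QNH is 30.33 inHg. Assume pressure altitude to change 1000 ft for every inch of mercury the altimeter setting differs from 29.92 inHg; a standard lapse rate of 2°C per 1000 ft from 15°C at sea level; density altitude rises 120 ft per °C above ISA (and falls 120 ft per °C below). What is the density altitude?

680 ft

Pressure altitude = 2410 + (29.92 − 30.33) × 1000 = 2410 + (-410) = 2000 ft.
ISA temperature at 2000 ft = 15 − 2 × (2000/1000) = 11°C.
ISA deviation = 0 − 11 = -11°C.
Density altitude = 2000 + 120 × (-11) = 680 ft.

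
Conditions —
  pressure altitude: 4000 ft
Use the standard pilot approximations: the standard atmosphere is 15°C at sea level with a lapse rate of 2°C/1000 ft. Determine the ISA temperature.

ISA temperature = 15 − 2 × (4000/1000) = 15 − 8 = 7°C.

7°C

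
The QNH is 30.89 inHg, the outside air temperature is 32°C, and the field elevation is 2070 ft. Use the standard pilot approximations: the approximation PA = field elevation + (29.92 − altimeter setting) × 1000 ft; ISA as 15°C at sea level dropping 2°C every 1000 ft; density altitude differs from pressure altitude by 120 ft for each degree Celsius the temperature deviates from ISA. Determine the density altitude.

Pressure altitude = 2070 + (29.92 − 30.89) × 1000 = 2070 + (-970) = 1100 ft.
ISA temperature at 1100 ft = 15 − 2 × (1100/1000) = 12.8°C.
ISA deviation = 32 − 12.8 = +19.2°C.
Density altitude = 1100 + 120 × (19.2) = 3404 ft.

3404 ft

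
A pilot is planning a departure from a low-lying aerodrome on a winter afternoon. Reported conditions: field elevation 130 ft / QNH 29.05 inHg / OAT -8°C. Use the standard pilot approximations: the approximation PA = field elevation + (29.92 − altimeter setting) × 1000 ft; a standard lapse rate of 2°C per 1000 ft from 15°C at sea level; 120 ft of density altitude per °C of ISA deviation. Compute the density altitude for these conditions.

-1520 ft

Pressure altitude = 130 + (29.92 − 29.05) × 1000 = 130 + (+870) = 1000 ft.
ISA temperature at 1000 ft = 15 − 2 × (1000/1000) = 13°C.
ISA deviation = -8 − 13 = -21°C.
Density altitude = 1000 + 120 × (-21) = -1520 ft.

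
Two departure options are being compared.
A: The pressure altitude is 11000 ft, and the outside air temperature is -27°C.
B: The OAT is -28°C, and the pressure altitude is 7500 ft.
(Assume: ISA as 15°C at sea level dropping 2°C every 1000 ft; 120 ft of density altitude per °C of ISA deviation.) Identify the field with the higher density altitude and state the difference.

A: ISA temp = -7°C, deviation -20°C, DA = 11000 + 120 × (-20) = 8600 ft.
B: ISA temp = 0°C, deviation -28°C, DA = 7500 + 120 × (-28) = 4140 ft.
A is higher by 8600 − 4140 = 4460 ft.

A by 4460 ft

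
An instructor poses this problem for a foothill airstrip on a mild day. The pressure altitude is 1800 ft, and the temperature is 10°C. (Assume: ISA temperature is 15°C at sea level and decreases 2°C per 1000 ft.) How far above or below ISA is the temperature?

ISA-1.4°C

ISA temperature at 1800 ft = 15 − 2 × (1800/1000) = 11.4°C.
Deviation = OAT − ISA = 10 − 11.4 = -1.4°C.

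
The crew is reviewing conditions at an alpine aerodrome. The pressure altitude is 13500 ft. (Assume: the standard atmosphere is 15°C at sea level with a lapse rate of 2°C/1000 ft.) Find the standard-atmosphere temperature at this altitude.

ISA temperature = 15 − 2 × (13500/1000) = 15 − 27 = -12°C.

-12°C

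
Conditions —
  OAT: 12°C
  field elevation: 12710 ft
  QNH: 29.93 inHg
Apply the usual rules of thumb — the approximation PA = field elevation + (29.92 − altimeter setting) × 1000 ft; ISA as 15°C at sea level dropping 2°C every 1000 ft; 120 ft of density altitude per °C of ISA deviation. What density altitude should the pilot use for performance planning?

Pressure altitude = 12710 + (29.92 − 29.93) × 1000 = 12710 + (-10) = 12700 ft.
ISA temperature at 12700 ft = 15 − 2 × (12700/1000) = -10.4°C.
ISA deviation = 12 − (-10.4) = +22.4°C.
Density altitude = 12700 + 120 × (22.4) = 15388 ft.

15388 ft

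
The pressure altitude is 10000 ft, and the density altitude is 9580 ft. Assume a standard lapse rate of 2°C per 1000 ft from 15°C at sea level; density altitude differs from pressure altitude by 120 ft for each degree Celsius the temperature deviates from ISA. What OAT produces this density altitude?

-8.5°C

Density altitude − pressure altitude = 9580 − 10000 = -420 ft.
At 120 ft/°C that is an ISA deviation of -420/120 = -3.5°C.
ISA temperature at 10000 ft = 15 − 2 × (10000/1000) = -5°C.
OAT = ISA + deviation = -5 + (-3.5) = -8.5°C.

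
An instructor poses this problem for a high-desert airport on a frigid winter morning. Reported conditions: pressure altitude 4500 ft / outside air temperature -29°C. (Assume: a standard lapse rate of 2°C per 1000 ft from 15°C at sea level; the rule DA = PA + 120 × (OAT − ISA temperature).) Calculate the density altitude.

300 ft

ISA temperature at 4500 ft = 15 − 2 × (4500/1000) = 6°C.
ISA deviation = -29 − 6 = -35°C.
Density altitude = 4500 + 120 × (-35) = 4500 + (-4200) = 300 ft.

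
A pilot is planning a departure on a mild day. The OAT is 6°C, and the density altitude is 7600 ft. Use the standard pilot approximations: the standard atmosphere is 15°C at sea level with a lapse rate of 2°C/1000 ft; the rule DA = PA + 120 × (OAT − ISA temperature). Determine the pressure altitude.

DA = PA + 120 × (OAT − (15 − 2·PA/1000)) = PA + 120·OAT − 1800 + 0.24·PA = 1.24·PA + 120·OAT − 1800.
So 1.24·PA = 7600 − 120 × 6 + 1800 = 8680.
PA = 8680 / 1.24 = 7000 ft.

7000 ft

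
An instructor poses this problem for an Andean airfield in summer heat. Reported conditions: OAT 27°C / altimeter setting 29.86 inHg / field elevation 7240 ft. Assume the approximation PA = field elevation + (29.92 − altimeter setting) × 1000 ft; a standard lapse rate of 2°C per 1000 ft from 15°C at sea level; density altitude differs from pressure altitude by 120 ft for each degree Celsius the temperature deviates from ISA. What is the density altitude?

10492 ft

Pressure altitude = 7240 + (29.92 − 29.86) × 1000 = 7240 + (+60) = 7300 ft.
ISA temperature at 7300 ft = 15 − 2 × (7300/1000) = 0.4°C.
ISA deviation = 27 − 0.4 = +26.6°C.
Density altitude = 7300 + 120 × (26.6) = 10492 ft.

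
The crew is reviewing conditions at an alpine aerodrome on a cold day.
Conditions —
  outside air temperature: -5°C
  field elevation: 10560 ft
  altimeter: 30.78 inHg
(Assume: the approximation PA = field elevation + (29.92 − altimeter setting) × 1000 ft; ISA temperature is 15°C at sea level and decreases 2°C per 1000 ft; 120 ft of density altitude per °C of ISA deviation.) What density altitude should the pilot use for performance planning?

Pressure altitude = 10560 + (29.92 − 30.78) × 1000 = 10560 + (-860) = 9700 ft.
ISA temperature at 9700 ft = 15 − 2 × (9700/1000) = -4.4°C.
ISA deviation = -5 − (-4.4) = -0.6°C.
Density altitude = 9700 + 120 × (-0.6) = 9628 ft.

9628 ft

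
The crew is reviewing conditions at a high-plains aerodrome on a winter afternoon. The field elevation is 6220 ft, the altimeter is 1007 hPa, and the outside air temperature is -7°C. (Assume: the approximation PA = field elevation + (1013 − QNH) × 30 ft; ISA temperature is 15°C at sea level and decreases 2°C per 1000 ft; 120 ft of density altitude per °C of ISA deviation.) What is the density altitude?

5296 ft

Pressure altitude = 6220 + (1013 − 1007) × 30 = 6220 + (+180) = 6400 ft.
ISA temperature at 6400 ft = 15 − 2 × (6400/1000) = 2.2°C.
ISA deviation = -7 − 2.2 = -9.2°C.
Density altitude = 6400 + 120 × (-9.2) = 5296 ft.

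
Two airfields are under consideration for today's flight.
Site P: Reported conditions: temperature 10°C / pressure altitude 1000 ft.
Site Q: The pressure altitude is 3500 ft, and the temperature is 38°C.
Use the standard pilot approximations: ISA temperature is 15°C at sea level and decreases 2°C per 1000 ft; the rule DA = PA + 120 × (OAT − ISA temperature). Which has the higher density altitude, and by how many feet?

Site P: ISA temp = 13°C, deviation -3°C, DA = 1000 + 120 × (-3) = 640 ft.
Site Q: ISA temp = 8°C, deviation +30°C, DA = 3500 + 120 × 30 = 7100 ft.
Site Q is higher by 7100 − 640 = 6460 ft.

Site Q by 6460 ft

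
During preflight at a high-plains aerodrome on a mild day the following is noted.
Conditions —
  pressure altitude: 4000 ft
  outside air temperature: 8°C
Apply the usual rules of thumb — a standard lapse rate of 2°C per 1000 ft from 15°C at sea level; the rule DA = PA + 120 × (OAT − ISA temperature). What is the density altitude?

4120 ft

ISA temperature at 4000 ft = 15 − 2 × (4000/1000) = 7°C.
ISA deviation = 8 − 7 = +1°C.
Density altitude = 4000 + 120 × (1) = 4000 + (+120) = 4120 ft.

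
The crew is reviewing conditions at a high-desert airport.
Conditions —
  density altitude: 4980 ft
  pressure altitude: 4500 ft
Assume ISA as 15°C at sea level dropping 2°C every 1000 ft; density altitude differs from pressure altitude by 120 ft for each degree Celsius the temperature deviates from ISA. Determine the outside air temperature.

10°C

Density altitude − pressure altitude = 4980 − 4500 = +480 ft.
At 120 ft/°C that is an ISA deviation of 480/120 = +4°C.
ISA temperature at 4500 ft = 15 − 2 × (4500/1000) = 6°C.
OAT = ISA + deviation = 6 + (+4) = 10°C.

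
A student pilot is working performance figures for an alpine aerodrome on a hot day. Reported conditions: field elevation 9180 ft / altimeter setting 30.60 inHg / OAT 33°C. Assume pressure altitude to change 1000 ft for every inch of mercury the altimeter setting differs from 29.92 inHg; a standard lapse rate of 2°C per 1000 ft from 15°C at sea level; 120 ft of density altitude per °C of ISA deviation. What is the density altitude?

12700 ft

Pressure altitude = 9180 + (29.92 − 30.60) × 1000 = 9180 + (-680) = 8500 ft.
ISA temperature at 8500 ft = 15 − 2 × (8500/1000) = -2°C.
ISA deviation = 33 − (-2) = +35°C.
Density altitude = 8500 + 120 × (35) = 12700 ft.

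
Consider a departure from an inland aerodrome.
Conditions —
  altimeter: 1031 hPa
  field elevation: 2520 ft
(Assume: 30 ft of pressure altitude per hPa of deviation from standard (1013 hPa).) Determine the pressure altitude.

1980 ft

Pressure correction = (1013 − 1031) × 30 = -540 ft.
Pressure altitude = 2520 + (-540) = 1980 ft.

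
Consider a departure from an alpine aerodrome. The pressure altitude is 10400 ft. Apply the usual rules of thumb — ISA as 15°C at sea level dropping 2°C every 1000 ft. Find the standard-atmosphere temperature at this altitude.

-5.8°C

ISA temperature = 15 − 2 × (10400/1000) = 15 − 20.8 = -5.8°C.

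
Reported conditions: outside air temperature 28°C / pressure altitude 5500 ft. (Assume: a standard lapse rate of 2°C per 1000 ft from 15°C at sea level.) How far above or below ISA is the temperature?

ISA+24°C

ISA temperature at 5500 ft = 15 − 2 × (5500/1000) = 4°C.
Deviation = OAT − ISA = 28 − 4 = +24°C.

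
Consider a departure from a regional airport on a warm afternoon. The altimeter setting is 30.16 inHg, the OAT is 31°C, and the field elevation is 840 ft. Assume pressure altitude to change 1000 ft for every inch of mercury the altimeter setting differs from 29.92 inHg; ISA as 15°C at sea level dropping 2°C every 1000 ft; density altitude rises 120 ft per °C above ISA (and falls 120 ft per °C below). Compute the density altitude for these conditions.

2664 ft

Pressure altitude = 840 + (29.92 − 30.16) × 1000 = 840 + (-240) = 600 ft.
ISA temperature at 600 ft = 15 − 2 × (600/1000) = 13.8°C.
ISA deviation = 31 − 13.8 = +17.2°C.
Density altitude = 600 + 120 × (17.2) = 2664 ft.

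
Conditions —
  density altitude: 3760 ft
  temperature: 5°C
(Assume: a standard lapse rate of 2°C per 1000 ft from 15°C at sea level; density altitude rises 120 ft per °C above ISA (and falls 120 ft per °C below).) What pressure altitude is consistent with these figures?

4000 ft

DA = PA + 120 × (OAT − (15 − 2·PA/1000)) = PA + 120·OAT − 1800 + 0.24·PA = 1.24·PA + 120·OAT − 1800.
So 1.24·PA = 3760 − 120 × 5 + 1800 = 4960.
PA = 4960 / 1.24 = 4000 ft.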